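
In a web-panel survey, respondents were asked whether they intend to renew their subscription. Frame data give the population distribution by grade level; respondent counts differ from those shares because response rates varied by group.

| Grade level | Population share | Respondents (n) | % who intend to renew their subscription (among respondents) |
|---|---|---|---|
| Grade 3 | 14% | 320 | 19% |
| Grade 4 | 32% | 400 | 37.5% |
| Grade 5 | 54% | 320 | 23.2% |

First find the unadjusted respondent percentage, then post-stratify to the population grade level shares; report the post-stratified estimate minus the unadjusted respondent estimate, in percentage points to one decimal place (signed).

-0.2 percentage points

Without adjustment, the pooled respondent share is:
  (320/1040)×19 + (400/1040)×37.5 + (320/1040)×23.2 = 27.4077%
Post-stratifying to population shares instead:
  0.14×19 + 0.32×37.5 + 0.54×23.2 = 27.188%
Difference = 27.188 − 27.4077 = -0.2197 pp.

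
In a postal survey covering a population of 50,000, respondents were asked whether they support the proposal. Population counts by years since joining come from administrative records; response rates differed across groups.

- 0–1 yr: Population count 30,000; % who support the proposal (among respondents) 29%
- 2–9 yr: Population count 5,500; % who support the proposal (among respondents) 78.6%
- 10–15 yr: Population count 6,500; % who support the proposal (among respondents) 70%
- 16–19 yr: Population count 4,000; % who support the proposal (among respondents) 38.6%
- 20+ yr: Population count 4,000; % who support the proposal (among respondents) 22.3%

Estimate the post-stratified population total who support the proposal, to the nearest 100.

Estimated count per cell = population count × respondent percentage:
  0–1 yr: 30,000 × 29% = 8700
  2–9 yr: 5,500 × 78.6% = 4323
  10–15 yr: 6,500 × 70% = 4550
  16–19 yr: 4,000 × 38.6% = 1544
  20+ yr: 4,000 × 22.3% = 892
Estimated total = 20,009 → 20,000.

20,000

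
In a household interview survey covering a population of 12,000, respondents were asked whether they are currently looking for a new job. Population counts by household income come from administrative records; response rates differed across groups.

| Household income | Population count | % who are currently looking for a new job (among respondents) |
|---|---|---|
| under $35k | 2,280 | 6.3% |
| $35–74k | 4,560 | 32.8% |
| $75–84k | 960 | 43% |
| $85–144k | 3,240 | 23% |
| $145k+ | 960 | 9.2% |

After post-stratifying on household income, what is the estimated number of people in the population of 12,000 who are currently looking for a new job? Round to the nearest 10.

Estimated count per cell = population count × respondent percentage:
  under $35k: 2,280 × 6.3% = 143.64
  $35–74k: 4,560 × 32.8% = 1495.68
  $75–84k: 960 × 43% = 412.8
  $85–144k: 3,240 × 23% = 745.2
  $145k+: 960 × 9.2% = 88.32
Estimated total = 2885.64 → 2,890.

2,890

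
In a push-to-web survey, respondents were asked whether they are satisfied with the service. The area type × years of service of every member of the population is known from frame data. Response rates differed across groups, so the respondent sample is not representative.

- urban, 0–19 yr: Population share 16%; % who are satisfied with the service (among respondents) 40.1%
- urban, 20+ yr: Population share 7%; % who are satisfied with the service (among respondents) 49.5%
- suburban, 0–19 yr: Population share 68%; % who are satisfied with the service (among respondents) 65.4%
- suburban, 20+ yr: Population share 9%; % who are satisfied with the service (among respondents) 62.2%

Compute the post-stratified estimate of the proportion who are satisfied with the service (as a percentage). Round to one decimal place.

60.0%

Post-stratification weights by population share, not respondent share:
  urban, 0–19 yr: 0.16 × 40.1 = 6.416
  urban, 20+ yr: 0.07 × 49.5 = 3.465
  suburban, 0–19 yr: 0.68 × 65.4 = 44.472
  suburban, 20+ yr: 0.09 × 62.2 = 5.598
Post-stratified estimate = 59.951 → 60.0%.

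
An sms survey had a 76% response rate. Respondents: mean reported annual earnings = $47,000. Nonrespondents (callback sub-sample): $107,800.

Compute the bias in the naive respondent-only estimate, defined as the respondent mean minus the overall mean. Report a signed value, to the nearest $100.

-$14,600

Nonresponse fraction = 1 − 0.76 = 0.24.
Bias = (nonresponse fraction) × (respondent mean − nonrespondent mean)
     = 0.24 × (47,000 − 107,800) = 0.24 × -60,800 = -14,592.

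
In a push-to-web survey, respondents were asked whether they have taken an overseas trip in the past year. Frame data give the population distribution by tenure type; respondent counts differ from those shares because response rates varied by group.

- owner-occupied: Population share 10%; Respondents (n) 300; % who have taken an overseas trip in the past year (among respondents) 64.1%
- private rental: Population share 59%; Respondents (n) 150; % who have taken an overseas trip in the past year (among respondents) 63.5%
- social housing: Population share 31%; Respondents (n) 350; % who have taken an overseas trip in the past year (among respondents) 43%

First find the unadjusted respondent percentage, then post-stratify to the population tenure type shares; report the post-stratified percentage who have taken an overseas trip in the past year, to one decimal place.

57.2%

Without adjustment, the pooled respondent share is:
  (300/800)×64.1 + (150/800)×63.5 + (350/800)×43 = 54.7563%
Post-stratified estimate weights by population shares:
  0.1×64.1 + 0.59×63.5 + 0.31×43 = 57.205%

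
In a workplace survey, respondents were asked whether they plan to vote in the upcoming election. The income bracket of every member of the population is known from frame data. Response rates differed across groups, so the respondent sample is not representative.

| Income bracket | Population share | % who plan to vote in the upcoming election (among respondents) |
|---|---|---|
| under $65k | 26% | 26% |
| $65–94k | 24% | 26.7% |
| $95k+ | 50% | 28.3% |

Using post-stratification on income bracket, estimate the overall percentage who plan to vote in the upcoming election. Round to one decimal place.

27.3%

Weight each group's respondent value by its population share:
  under $65k: 0.26 × 26 = 6.76
  $65–94k: 0.24 × 26.7 = 6.408
  $95k+: 0.5 × 28.3 = 14.15
Post-stratified estimate = 27.318 → 27.3%.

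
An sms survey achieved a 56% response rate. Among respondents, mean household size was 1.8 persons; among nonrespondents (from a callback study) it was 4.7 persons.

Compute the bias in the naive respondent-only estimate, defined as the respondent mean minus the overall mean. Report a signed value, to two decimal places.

Nonresponse fraction = 1 − 0.56 = 0.44.
Bias = (nonresponse fraction) × (respondent mean − nonrespondent mean)
     = 0.44 × (1.8 − 4.7) = 0.44 × -2.9 = -1.276.

-1.28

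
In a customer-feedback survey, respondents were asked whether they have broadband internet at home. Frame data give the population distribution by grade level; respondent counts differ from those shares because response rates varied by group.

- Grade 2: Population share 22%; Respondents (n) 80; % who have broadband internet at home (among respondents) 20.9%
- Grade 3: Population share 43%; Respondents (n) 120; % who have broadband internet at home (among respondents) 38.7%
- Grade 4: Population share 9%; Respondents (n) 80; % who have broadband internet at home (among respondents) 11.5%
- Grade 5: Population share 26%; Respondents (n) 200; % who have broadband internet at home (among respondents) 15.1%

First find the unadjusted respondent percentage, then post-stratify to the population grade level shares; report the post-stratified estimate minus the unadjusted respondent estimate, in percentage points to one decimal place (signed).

+4.8 percentage points

Naive respondent-only estimate (weights = respondent counts):
  (80/480)×20.9 + (120/480)×38.7 + (80/480)×11.5 + (200/480)×15.1 = 21.3667%
Post-stratifying to population shares instead:
  0.22×20.9 + 0.43×38.7 + 0.09×11.5 + 0.26×15.1 = 26.2%
Difference = 26.2 − 21.3667 = 4.8333 pp.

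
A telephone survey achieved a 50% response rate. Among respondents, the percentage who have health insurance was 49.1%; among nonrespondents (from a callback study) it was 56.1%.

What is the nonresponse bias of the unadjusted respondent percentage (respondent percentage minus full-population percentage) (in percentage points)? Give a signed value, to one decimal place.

-3.5 percentage points

Nonresponse fraction = 1 − 0.5 = 0.5.
Bias = (nonresponse fraction) × (respondent percentage − nonrespondent percentage)
     = 0.5 × (49.1 − 56.1) = 0.5 × -7 = -3.5.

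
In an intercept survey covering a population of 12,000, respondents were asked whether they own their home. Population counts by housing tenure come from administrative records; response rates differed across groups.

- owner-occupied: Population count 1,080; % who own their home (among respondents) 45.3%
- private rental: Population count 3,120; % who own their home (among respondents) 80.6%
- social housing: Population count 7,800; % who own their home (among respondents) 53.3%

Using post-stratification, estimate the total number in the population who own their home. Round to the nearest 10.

Apply each group's respondent rate to its population count:
  owner-occupied: 1,080 × 45.3% = 489.24
  private rental: 3,120 × 80.6% = 2514.72
  social housing: 7,800 × 53.3% = 4157.4
Estimated total = 7161.36 → 7,160.

7,160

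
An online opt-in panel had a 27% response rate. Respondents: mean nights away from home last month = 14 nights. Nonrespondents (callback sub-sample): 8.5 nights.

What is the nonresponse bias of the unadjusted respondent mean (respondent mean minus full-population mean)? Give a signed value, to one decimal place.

Nonresponse fraction = 1 − 0.27 = 0.73.
Bias = (nonresponse fraction) × (respondent mean − nonrespondent mean)
     = 0.73 × (14 − 8.5) = 0.73 × 5.5 = 4.015.

+4.0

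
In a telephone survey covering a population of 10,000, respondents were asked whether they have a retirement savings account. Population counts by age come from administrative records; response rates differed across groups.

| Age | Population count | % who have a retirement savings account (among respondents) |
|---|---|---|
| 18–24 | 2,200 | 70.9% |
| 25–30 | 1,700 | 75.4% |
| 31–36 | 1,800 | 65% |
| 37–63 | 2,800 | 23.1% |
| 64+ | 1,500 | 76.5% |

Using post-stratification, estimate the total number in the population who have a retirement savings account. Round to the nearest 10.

5,810

Apply each group's respondent rate to its population count:
  18–24: 2,200 × 70.9% = 1559.8
  25–30: 1,700 × 75.4% = 1281.8
  31–36: 1,800 × 65% = 1170
  37–63: 2,800 × 23.1% = 646.8
  64+: 1,500 × 76.5% = 1147.5
Estimated total = 5805.9 → 5,810.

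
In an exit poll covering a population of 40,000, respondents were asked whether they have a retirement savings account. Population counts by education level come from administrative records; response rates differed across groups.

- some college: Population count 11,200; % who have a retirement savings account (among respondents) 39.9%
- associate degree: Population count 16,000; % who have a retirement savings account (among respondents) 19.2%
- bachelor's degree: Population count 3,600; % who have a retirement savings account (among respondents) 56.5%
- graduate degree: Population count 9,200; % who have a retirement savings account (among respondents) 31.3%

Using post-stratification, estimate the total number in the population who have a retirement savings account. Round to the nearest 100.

12,500

Apply each group's respondent rate to its population count:
  some college: 11,200 × 39.9% = 4468.8
  associate degree: 16,000 × 19.2% = 3072
  bachelor's degree: 3,600 × 56.5% = 2034
  graduate degree: 9,200 × 31.3% = 2879.6
Estimated total = 12454.4 → 12,500.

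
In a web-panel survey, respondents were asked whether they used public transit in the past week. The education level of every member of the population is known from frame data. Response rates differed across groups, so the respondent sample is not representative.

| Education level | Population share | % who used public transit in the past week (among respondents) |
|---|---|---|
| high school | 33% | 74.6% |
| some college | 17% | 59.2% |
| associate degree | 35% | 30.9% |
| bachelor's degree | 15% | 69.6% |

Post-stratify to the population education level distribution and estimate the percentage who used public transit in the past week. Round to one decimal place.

Each cell contributes population-share × respondent value:
  high school: 0.33 × 74.6 = 24.618
  some college: 0.17 × 59.2 = 10.064
  associate degree: 0.35 × 30.9 = 10.815
  bachelor's degree: 0.15 × 69.6 = 10.44
Post-stratified estimate = 55.937 → 55.9%.

55.9%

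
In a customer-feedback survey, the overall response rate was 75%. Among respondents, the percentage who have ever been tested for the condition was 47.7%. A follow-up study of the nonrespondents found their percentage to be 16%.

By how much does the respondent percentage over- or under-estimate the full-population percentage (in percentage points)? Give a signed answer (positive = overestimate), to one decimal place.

+7.9 percentage points

Nonresponse fraction = 1 − 0.75 = 0.25.
Bias = (nonresponse fraction) × (respondent percentage − nonrespondent percentage)
     = 0.25 × (47.7 − 16) = 0.25 × 31.7 = 7.925.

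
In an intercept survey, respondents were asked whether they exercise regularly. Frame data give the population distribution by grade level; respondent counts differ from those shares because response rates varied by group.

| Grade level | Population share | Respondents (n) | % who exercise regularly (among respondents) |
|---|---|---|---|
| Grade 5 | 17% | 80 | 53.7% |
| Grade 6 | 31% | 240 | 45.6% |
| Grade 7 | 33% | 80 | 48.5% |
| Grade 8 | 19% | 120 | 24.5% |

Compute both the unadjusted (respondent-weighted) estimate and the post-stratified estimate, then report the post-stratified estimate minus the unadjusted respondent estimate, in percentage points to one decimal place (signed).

Naive respondent-only estimate (weights = respondent counts):
  (80/520)×53.7 + (240/520)×45.6 + (80/520)×48.5 + (120/520)×24.5 = 42.4231%
Post-stratified estimate weights by population shares:
  0.17×53.7 + 0.31×45.6 + 0.33×48.5 + 0.19×24.5 = 43.925%
Difference = 43.925 − 42.4231 = 1.5019 pp.

+1.5 percentage points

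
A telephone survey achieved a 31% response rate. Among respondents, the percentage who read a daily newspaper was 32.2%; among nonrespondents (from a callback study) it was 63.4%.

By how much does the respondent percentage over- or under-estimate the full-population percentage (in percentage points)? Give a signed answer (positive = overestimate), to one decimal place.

-21.5 percentage points

Nonresponse fraction = 1 − 0.31 = 0.69.
Bias = (nonresponse fraction) × (respondent percentage − nonrespondent percentage)
     = 0.69 × (32.2 − 63.4) = 0.69 × -31.2 = -21.528.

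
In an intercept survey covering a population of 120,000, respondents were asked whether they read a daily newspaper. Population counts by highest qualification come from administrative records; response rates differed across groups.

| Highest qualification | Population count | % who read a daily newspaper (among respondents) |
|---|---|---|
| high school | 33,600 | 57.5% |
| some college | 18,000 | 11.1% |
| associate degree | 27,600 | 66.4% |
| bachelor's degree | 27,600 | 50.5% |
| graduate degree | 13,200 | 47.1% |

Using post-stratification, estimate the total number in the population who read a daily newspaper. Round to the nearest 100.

59,800

Estimated count per cell = population count × respondent percentage:
  high school: 33,600 × 57.5% = 19,320
  some college: 18,000 × 11.1% = 1998
  associate degree: 27,600 × 66.4% = 18326.4
  bachelor's degree: 27,600 × 50.5% = 13,938
  graduate degree: 13,200 × 47.1% = 6217.2
Estimated total = 59799.6 → 59,800.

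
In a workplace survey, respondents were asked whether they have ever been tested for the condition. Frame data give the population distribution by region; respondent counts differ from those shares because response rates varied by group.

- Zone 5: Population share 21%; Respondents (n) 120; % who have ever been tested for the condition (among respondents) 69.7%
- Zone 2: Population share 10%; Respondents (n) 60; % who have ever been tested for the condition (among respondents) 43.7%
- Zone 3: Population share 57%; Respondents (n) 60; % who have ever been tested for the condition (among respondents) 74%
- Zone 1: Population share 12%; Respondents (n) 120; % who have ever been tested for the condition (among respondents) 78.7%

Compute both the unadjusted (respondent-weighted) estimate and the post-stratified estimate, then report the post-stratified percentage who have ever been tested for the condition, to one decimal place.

Without adjustment, the pooled respondent share is:
  (120/360)×69.7 + (60/360)×43.7 + (60/360)×74 + (120/360)×78.7 = 69.0833%
Reweighting by population region shares:
  0.21×69.7 + 0.1×43.7 + 0.57×74 + 0.12×78.7 = 70.631%

70.6%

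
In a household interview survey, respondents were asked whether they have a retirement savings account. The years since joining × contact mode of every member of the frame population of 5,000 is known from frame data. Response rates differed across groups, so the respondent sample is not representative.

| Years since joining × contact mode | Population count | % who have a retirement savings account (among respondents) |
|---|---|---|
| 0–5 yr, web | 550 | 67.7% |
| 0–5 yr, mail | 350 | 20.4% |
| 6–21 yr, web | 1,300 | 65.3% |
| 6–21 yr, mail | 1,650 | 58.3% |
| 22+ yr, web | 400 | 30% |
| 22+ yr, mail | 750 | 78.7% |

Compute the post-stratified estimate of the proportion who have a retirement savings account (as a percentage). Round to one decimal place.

Reweight to the known years since joining × contact mode distribution:
  0–5 yr, web: (550/5,000) × 67.7 = 7.447
  0–5 yr, mail: (350/5,000) × 20.4 = 1.428
  6–21 yr, web: (1,300/5,000) × 65.3 = 16.978
  6–21 yr, mail: (1,650/5,000) × 58.3 = 19.239
  22+ yr, web: (400/5,000) × 30 = 2.4
  22+ yr, mail: (750/5,000) × 78.7 = 11.805
Post-stratified estimate = 59.297 → 59.3%.

59.3%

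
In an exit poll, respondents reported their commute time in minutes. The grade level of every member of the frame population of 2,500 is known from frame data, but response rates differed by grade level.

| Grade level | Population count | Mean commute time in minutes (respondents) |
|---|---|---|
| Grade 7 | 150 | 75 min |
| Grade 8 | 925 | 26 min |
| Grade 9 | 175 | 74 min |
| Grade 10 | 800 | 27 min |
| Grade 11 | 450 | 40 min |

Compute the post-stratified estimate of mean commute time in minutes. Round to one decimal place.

35.1

Each cell contributes population-share × respondent value:
  Grade 7: (150/2,500) × 75 = 4.5
  Grade 8: (925/2,500) × 26 = 9.62
  Grade 9: (175/2,500) × 74 = 5.18
  Grade 10: (800/2,500) × 27 = 8.64
  Grade 11: (450/2,500) × 40 = 7.2
Post-stratified estimate = 35.14 → 35.1.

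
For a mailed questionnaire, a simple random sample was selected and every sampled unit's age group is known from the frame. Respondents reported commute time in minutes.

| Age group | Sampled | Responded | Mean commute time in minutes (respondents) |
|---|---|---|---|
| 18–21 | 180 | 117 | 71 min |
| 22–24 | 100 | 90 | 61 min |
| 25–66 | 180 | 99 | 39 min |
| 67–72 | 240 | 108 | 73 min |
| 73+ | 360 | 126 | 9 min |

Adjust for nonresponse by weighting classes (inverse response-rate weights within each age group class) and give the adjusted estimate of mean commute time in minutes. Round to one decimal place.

44.0

Class response rates: 18–21 117/180 = 65%, 22–24 90/100 = 90%, 25–66 99/180 = 55%, 67–72 108/240 = 45%, 73+ 126/360 = 35%.
Inverse-response-rate weighting restores each class to its sampled count, so class totals weight by n_sampled:
  18–21: 180 × 71 = 12,780
  22–24: 100 × 61 = 6100
  25–66: 180 × 39 = 7020
  67–72: 240 × 73 = 17,520
  73+: 360 × 9 = 3240
Adjusted estimate = 46,660 / 1,060 = 44.0189 → 44.0.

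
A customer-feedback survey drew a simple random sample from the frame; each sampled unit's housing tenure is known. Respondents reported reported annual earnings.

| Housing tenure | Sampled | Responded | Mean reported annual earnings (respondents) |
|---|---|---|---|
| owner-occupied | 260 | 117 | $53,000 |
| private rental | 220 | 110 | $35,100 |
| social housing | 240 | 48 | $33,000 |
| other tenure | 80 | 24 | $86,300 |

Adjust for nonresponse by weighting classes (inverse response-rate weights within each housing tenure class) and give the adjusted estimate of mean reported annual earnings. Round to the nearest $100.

Response rates by class: owner-occupied 117/260 = 45%, private rental 110/220 = 50%, social housing 48/240 = 20%, other tenure 24/80 = 30%.
With weight = n_sampled/n_responded per class, the weighted class total is n_sampled:
  owner-occupied: 260 × 53,000 = 13,780,000
  private rental: 220 × 35,100 = 7,722,000
  social housing: 240 × 33,000 = 7,920,000
  other tenure: 80 × 86,300 = 6,904,000
Adjusted estimate = 36,326,000 / 800 = 45407.5 → $45,400.

$45,400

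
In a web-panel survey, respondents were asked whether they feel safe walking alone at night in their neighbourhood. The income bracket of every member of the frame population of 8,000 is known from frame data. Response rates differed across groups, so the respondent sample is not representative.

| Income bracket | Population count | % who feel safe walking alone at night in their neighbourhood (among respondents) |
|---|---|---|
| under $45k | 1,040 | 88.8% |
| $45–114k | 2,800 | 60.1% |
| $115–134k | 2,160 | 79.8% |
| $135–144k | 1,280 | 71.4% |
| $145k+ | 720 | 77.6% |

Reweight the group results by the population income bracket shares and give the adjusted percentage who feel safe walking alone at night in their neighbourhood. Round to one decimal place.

Weight each group's respondent value by its population share:
  under $45k: (1,040/8,000) × 88.8 = 11.544
  $45–114k: (2,800/8,000) × 60.1 = 21.035
  $115–134k: (2,160/8,000) × 79.8 = 21.546
  $135–144k: (1,280/8,000) × 71.4 = 11.424
  $145k+: (720/8,000) × 77.6 = 6.984
Post-stratified estimate = 72.533 → 72.5%.

72.5%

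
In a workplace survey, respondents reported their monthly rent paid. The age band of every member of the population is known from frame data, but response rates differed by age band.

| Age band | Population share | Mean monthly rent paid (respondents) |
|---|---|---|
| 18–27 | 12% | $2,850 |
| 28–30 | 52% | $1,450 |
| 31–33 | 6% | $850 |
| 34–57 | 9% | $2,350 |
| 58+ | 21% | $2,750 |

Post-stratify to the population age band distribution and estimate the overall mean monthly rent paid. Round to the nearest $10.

Reweight to the known age band distribution:
  18–27: 0.12 × 2850 = 342
  28–30: 0.52 × 1450 = 754
  31–33: 0.06 × 850 = 51
  34–57: 0.09 × 2350 = 211.5
  58+: 0.21 × 2750 = 577.5
Post-stratified estimate = 1936 → $1,940.

$1,940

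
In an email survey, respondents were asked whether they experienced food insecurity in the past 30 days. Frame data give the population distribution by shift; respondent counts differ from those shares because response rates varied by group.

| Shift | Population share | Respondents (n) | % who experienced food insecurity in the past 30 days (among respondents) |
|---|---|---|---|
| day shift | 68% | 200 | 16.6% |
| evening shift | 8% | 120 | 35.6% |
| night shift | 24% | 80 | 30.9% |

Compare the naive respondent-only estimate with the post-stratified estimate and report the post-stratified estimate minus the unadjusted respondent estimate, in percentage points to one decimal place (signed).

-3.6 percentage points

Without adjustment, the pooled respondent share is:
  (200/400)×16.6 + (120/400)×35.6 + (80/400)×30.9 = 25.16%
Post-stratifying to population shares instead:
  0.68×16.6 + 0.08×35.6 + 0.24×30.9 = 21.552%
Difference = 21.552 − 25.16 = -3.608 pp.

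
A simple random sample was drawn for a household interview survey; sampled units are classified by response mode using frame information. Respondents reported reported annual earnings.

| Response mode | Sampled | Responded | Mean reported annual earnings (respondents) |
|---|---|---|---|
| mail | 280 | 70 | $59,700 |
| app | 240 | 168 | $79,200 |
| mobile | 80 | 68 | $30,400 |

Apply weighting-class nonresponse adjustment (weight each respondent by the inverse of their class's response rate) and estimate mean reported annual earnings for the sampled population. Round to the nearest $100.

Class response rates: mail 70/280 = 25%, app 168/240 = 70%, mobile 68/80 = 85%.
Each respondent's weight = sampled/responded in their class; summing within a class gives n_sampled, so:
  mail: 280 × 59,700 = 16,716,000
  app: 240 × 79,200 = 19,008,000
  mobile: 80 × 30,400 = 2,432,000
Adjusted estimate = 38,156,000 / 600 = 63593.3 → $63,600.

$63,600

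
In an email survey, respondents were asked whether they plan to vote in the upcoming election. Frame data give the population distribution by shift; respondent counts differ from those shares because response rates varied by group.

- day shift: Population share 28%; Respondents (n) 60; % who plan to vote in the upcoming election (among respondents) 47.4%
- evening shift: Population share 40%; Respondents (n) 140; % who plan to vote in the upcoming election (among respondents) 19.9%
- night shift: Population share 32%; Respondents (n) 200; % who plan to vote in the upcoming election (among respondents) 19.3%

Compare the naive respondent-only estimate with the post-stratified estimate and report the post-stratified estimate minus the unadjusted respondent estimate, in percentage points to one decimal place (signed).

+3.7 percentage points

Without adjustment, the pooled respondent share is:
  (60/400)×47.4 + (140/400)×19.9 + (200/400)×19.3 = 23.725%
Reweighting by population shift shares:
  0.28×47.4 + 0.4×19.9 + 0.32×19.3 = 27.408%
Difference = 27.408 − 23.725 = 3.683 pp.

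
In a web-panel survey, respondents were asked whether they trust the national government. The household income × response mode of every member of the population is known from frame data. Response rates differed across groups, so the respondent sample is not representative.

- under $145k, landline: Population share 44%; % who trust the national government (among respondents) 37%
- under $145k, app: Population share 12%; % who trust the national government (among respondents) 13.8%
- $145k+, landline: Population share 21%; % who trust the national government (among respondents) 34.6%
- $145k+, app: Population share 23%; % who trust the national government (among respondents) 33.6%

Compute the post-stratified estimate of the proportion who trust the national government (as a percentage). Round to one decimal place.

32.9%

Post-stratification weights by population share, not respondent share:
  under $145k, landline: 0.44 × 37 = 16.28
  under $145k, app: 0.12 × 13.8 = 1.656
  $145k+, landline: 0.21 × 34.6 = 7.266
  $145k+, app: 0.23 × 33.6 = 7.728
Post-stratified estimate = 32.93 → 32.9%.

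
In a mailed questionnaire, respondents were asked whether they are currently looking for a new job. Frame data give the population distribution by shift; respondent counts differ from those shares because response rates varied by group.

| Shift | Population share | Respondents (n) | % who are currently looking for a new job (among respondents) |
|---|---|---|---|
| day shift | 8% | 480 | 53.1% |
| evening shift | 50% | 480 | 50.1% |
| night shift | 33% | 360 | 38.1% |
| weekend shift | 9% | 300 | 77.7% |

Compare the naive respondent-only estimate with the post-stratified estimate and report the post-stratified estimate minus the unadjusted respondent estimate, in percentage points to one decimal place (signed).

-4.6 percentage points

Unadjusted (pooled respondent) estimate weights by respondent counts:
  (480/1620)×53.1 + (480/1620)×50.1 + (360/1620)×38.1 + (300/1620)×77.7 = 53.4333%
Post-stratified estimate weights by population shares:
  0.08×53.1 + 0.5×50.1 + 0.33×38.1 + 0.09×77.7 = 48.864%
Difference = 48.864 − 53.4333 = -4.5693 pp.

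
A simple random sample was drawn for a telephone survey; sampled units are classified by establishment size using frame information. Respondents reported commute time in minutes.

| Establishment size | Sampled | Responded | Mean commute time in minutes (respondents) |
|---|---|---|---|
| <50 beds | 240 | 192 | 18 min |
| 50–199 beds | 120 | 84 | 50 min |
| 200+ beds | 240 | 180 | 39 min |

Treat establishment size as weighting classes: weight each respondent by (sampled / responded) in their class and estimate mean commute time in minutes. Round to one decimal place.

Response rates by class: <50 beds 192/240 = 80%, 50–199 beds 84/120 = 70%, 200+ beds 180/240 = 75%.
Inverse-response-rate weighting restores each class to its sampled count, so class totals weight by n_sampled:
  <50 beds: 240 × 18 = 4320
  50–199 beds: 120 × 50 = 6000
  200+ beds: 240 × 39 = 9360
Adjusted estimate = 19,680 / 600 = 32.8 → 32.8.

32.8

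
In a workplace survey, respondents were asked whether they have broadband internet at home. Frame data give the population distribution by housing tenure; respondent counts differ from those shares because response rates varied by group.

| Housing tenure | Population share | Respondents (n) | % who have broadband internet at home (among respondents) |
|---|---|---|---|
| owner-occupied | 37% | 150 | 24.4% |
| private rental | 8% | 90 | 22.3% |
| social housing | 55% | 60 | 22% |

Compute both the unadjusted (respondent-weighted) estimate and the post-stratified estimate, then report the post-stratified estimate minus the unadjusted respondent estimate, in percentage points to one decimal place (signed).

Naive respondent-only estimate (weights = respondent counts):
  (150/300)×24.4 + (90/300)×22.3 + (60/300)×22 = 23.29%
Reweighting by population housing tenure shares:
  0.37×24.4 + 0.08×22.3 + 0.55×22 = 22.912%
Difference = 22.912 − 23.29 = -0.378 pp.

-0.4 percentage points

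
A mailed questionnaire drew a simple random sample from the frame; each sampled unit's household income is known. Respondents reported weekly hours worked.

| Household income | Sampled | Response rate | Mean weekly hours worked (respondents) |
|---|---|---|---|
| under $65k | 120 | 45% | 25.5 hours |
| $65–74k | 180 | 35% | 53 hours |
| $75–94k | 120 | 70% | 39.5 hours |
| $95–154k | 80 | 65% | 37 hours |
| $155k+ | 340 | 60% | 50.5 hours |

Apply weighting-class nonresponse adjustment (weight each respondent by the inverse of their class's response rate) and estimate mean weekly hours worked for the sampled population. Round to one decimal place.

44.6

Inverse-response-rate weighting restores each class to its sampled count, so class totals weight by n_sampled:
  under $65k: 120 × 25.5 = 3060
  $65–74k: 180 × 53 = 9540
  $75–94k: 120 × 39.5 = 4740
  $95–154k: 80 × 37 = 2960
  $155k+: 340 × 50.5 = 17,170
Adjusted estimate = 37,470 / 840 = 44.6071 → 44.6.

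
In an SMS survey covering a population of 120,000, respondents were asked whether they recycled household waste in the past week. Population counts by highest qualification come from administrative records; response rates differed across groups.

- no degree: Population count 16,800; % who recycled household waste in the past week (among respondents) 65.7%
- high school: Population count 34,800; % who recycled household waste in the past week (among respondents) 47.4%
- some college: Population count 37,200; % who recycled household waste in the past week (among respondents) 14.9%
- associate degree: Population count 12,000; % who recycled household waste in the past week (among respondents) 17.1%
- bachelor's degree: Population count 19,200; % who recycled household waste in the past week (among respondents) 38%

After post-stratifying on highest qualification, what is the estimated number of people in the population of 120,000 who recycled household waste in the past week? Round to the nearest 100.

42,400

Each cell contributes its population count × the respondent rate:
  no degree: 16,800 × 65.7% = 11037.6
  high school: 34,800 × 47.4% = 16495.2
  some college: 37,200 × 14.9% = 5542.8
  associate degree: 12,000 × 17.1% = 2052
  bachelor's degree: 19,200 × 38% = 7296
Estimated total = 42423.6 → 42,400.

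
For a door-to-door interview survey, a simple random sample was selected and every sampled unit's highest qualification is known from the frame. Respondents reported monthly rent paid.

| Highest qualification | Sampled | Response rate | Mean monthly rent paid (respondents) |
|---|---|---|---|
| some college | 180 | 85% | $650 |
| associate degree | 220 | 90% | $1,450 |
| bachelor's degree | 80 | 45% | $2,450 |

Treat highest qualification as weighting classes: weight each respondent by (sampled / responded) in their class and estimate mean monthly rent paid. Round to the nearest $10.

With weight = n_sampled/n_responded per class, the weighted class total is n_sampled:
  some college: 180 × 650 = 117,000
  associate degree: 220 × 1450 = 319,000
  bachelor's degree: 80 × 2450 = 196,000
Adjusted estimate = 632,000 / 480 = 1316.67 → $1,320.

$1,320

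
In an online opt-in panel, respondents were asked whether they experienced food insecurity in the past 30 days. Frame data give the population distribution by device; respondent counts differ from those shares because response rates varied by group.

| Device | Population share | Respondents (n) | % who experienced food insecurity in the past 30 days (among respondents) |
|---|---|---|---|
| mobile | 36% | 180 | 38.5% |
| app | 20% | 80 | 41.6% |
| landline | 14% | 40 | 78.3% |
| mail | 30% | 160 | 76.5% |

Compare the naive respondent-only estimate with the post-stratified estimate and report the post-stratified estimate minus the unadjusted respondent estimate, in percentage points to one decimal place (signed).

+0.4 percentage points

Without adjustment, the pooled respondent share is:
  (180/460)×38.5 + (80/460)×41.6 + (40/460)×78.3 + (160/460)×76.5 = 55.7174%
Post-stratifying to population shares instead:
  0.36×38.5 + 0.2×41.6 + 0.14×78.3 + 0.3×76.5 = 56.092%
Difference = 56.092 − 55.7174 = 0.3746 pp.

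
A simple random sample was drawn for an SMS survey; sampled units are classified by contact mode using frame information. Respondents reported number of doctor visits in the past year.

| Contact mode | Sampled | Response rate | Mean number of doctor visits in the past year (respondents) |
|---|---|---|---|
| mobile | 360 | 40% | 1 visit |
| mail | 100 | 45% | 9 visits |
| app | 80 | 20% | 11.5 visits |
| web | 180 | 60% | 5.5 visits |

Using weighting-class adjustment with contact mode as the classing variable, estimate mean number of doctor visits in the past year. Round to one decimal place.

With weight = n_sampled/n_responded per class, the weighted class total is n_sampled:
  mobile: 360 × 1 = 360
  mail: 100 × 9 = 900
  app: 80 × 11.5 = 920
  web: 180 × 5.5 = 990
Adjusted estimate = 3170 / 720 = 4.40278 → 4.4.

4.4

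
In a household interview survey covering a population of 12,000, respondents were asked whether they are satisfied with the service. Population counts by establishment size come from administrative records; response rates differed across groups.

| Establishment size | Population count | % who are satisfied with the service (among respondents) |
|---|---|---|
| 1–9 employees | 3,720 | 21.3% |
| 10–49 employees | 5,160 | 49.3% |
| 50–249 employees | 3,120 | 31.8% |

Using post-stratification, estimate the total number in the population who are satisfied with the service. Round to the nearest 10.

4,330

Estimated count per cell = population count × respondent percentage:
  1–9 employees: 3,720 × 21.3% = 792.36
  10–49 employees: 5,160 × 49.3% = 2543.88
  50–249 employees: 3,120 × 31.8% = 992.16
Estimated total = 4328.4 → 4,330.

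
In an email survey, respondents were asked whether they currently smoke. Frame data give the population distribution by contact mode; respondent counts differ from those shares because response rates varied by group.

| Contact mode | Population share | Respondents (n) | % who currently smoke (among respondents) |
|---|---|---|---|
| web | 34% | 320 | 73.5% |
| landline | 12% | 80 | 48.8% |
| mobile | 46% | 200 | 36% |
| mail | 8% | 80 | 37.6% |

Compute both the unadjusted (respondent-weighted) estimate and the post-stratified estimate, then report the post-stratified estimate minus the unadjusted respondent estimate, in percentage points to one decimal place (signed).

-4.9 percentage points

Naive respondent-only estimate (weights = respondent counts):
  (320/680)×73.5 + (80/680)×48.8 + (200/680)×36 + (80/680)×37.6 = 55.3412%
Reweighting by population contact mode shares:
  0.34×73.5 + 0.12×48.8 + 0.46×36 + 0.08×37.6 = 50.414%
Difference = 50.414 − 55.3412 = -4.9272 pp.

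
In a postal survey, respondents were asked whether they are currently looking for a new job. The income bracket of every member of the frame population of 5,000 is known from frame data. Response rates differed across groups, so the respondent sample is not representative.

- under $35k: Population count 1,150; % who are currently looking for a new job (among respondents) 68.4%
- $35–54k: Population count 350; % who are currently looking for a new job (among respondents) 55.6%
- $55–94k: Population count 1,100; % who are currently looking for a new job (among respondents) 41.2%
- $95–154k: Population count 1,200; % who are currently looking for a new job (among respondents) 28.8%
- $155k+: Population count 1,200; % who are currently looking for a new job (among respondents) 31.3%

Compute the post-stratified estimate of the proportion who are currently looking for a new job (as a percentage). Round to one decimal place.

Each cell contributes population-share × respondent value:
  under $35k: (1,150/5,000) × 68.4 = 15.732
  $35–54k: (350/5,000) × 55.6 = 3.892
  $55–94k: (1,100/5,000) × 41.2 = 9.064
  $95–154k: (1,200/5,000) × 28.8 = 6.912
  $155k+: (1,200/5,000) × 31.3 = 7.512
Post-stratified estimate = 43.112 → 43.1%.

43.1%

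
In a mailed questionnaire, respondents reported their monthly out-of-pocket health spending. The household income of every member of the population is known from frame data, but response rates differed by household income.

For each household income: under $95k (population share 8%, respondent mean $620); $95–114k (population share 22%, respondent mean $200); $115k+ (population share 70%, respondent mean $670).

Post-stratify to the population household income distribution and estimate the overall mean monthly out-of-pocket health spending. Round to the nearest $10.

Reweight to the known household income distribution:
  under $95k: 0.08 × 620 = 49.6
  $95–114k: 0.22 × 200 = 44
  $115k+: 0.7 × 670 = 469
Post-stratified estimate = 562.6 → $560.

$560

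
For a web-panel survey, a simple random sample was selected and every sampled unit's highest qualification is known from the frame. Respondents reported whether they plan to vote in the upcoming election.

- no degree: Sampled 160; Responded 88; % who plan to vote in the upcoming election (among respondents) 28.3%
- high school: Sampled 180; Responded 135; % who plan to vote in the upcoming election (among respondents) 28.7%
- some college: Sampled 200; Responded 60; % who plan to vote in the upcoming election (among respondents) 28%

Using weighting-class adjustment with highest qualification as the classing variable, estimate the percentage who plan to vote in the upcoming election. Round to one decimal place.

28.3%

Response rates by class: no degree 88/160 = 55%, high school 135/180 = 75%, some college 60/200 = 30%.
With weight = n_sampled/n_responded per class, the weighted class total is n_sampled:
  no degree: 160 × 28.3 = 4528
  high school: 180 × 28.7 = 5166
  some college: 200 × 28 = 5600
Adjusted estimate = 15,294 / 540 = 28.3222 → 28.3%.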